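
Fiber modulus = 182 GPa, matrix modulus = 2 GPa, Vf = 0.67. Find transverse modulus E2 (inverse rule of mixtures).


1/E2 = Vf/Ef + (1-Vf)/Em = 0.67/182 + 0.33/2
E2 = 5.93 GPa

5.93 GPa


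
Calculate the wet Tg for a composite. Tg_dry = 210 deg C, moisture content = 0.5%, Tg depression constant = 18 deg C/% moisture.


Tg_wet = Tg_dry - k*moisture = 210 - 18*0.5 = 201.0 deg C

201.0 deg C


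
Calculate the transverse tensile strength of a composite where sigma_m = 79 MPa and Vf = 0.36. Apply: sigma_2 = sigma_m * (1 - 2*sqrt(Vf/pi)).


factor = 1 - 2*sqrt(0.36/pi) = 0.323
sigma_2 = 79 * 0.323 = 25.51 MPa

25.51 MPa


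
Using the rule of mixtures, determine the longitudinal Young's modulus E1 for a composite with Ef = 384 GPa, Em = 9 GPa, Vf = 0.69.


E1 = Ef*Vf + Em*(1-Vf) = 384*0.69 + 9*0.31 = 267.75 GPa

267.75 GPa


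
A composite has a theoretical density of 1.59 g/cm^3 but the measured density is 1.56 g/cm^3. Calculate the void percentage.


Void% = (rho_theo - rho_actual)/rho_theo * 100 = (1.59 - 1.56)/1.59 * 100 = 1.89%

1.89%


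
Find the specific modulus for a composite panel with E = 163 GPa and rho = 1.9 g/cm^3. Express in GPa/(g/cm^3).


Specific stiffness = E/rho = 163/1.9 = 85.8 GPa/(g/cm^3)

85.8 GPa/(g/cm^3)


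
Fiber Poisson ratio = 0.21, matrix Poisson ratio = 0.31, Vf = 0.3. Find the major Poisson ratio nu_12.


nu_12 = nu_f*Vf + nu_m*(1-Vf) = 0.21*0.3 + 0.31*0.7 = 0.28

0.28


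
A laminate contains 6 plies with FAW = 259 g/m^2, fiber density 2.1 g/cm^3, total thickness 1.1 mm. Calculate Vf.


Vf = n * FAW / (rho_f * h * 1000) = 6 * 259 / (2.1 * 1.1 * 1000) = 0.6727

0.6727


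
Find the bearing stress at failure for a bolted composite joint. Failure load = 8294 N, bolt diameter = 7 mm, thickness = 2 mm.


sigma_br = F/(d*h) = 8294/(7*2) = 592.4 MPa

592.4 MPa


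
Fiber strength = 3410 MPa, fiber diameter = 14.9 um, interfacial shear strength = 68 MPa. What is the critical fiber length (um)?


Lc = sigma_f * d / (2 * tau_i) = 3410 * 14.9 / (2 * 68) = 373.6 um

373.6 um


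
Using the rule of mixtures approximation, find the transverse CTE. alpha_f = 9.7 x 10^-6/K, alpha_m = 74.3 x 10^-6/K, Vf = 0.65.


alpha_2 = alpha_f*Vf + alpha_m*(1-Vf) = 9.7*0.65 + 74.3*0.35 = 32.3 x 10^-6/K

32.3 x 10^-6/K


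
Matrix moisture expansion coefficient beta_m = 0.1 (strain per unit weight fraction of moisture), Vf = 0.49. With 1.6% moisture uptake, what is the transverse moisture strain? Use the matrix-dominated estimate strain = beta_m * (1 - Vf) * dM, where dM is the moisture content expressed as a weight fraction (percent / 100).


dM = 1.6/100 = 0.016
strain = beta_m * (1-Vf) * dM = 0.1 * 0.51 * 0.016 = 0.000816

0.000816


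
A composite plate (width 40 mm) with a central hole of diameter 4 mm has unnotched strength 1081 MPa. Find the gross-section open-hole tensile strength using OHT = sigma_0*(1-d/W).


OHT = sigma_0*(1-d/W) = 1081*(1-4/40) = 972.9 MPa

972.9 MPa


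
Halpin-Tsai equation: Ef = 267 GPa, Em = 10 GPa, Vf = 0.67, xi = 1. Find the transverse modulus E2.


eta = (Ef/Em - 1)/(Ef/Em + xi) = (26.7 - 1)/(26.7 + 1) = 0.9278
E2 = Em*(1+xi*eta*Vf)/(1-eta*Vf) = 42.86 GPa

42.86 GPa


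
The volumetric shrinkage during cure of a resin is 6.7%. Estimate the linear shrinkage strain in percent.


Linear shrinkage ≈ vol_shrink/3 = 6.7/3 = 2.233%

2.233%


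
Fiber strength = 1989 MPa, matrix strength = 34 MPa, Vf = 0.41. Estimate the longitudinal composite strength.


sigma_1 = sigma_f*Vf + sigma_m*(1-Vf) = 1989*0.41 + 34*0.59 = 835.6 MPa

835.6 MPa


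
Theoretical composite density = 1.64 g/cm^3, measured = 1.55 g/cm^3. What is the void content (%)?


Void% = (rho_theo - rho_actual)/rho_theo * 100 = (1.64 - 1.55)/1.64 * 100 = 5.49%

5.49%


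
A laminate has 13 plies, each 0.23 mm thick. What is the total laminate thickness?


h = n * t_ply = 13 * 0.23 = 2.99 mm

2.99 mm


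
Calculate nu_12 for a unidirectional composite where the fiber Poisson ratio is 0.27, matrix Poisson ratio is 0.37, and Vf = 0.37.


nu_12 = nu_f*Vf + nu_m*(1-Vf) = 0.27*0.37 + 0.37*0.63 = 0.333

0.333


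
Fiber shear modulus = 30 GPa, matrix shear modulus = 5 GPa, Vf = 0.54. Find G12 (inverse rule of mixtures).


1/G12 = Vf/Gf + (1-Vf)/Gm = 0.54/30 + 0.46/5
G12 = 9.09 GPa

9.09 GPa


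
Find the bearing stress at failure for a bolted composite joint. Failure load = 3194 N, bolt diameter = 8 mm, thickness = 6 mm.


sigma_br = F/(d*h) = 3194/(8*6) = 66.5 MPa

66.5 MPa


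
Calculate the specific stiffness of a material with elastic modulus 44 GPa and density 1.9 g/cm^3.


Specific stiffness = E/rho = 44/1.9 = 23.2 GPa/(g/cm^3)

23.2 GPa/(g/cm^3)


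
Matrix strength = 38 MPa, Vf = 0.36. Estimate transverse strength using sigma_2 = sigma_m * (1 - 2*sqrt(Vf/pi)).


factor = 1 - 2*sqrt(0.36/pi) = 0.323
sigma_2 = 38 * 0.323 = 12.27 MPa

12.27 MPa


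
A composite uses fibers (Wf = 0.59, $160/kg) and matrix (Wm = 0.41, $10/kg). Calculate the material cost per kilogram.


Cost = cost_f*Wf + cost_m*Wm = 160*0.59 + 10*0.41 = $98.5/kg

$98.5/kg


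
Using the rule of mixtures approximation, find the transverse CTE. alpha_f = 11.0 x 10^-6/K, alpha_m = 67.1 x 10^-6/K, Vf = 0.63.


alpha_2 = alpha_f*Vf + alpha_m*(1-Vf) = 11.0*0.63 + 67.1*0.37 = 31.8 x 10^-6/K

31.8 x 10^-6/K


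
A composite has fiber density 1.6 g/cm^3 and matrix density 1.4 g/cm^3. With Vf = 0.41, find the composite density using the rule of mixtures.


rho_c = rho_f*Vf + rho_m*(1-Vf) = 1.6*0.41 + 1.4*0.59 = 1.482 g/cm^3

1.482 g/cm^3


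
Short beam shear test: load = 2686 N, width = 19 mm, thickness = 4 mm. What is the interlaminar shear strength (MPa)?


ILSS = 3F/(4bh) = 3*2686/(4*19*4) = 26.51 MPa

26.51 MPa


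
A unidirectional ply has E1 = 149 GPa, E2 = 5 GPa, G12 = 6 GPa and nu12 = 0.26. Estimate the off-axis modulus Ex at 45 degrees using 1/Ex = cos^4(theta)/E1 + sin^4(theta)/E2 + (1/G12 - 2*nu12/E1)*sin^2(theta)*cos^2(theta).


cos^4(45) = 0.25, sin^4(45) = 0.25, sin^2(45)*cos^2(45) = 0.25
1/G12 - 2*nu12/E1 = 1/6 - 2*0.26/149 = 0.163177 GPa^-1
1/Ex = 0.25/149 + 0.25/5 + 0.163177*0.25 = 0.092472 GPa^-1
Ex = 10.81 GPa

10.81 GPa


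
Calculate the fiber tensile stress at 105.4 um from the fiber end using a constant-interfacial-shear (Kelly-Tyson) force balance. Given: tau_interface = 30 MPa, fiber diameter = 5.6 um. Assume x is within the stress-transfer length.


Force balance: sigma_f * (pi*d^2/4) = tau * (pi*d) * x  ->  sigma_f = 4 * tau * x / d
sigma_f = 4 * 30 * 105.4 / 5.6 = 2258.6 MPa

2258.6 MPa


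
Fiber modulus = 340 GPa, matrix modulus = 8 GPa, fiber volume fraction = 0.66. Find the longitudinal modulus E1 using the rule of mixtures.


E1 = Ef*Vf + Em*(1-Vf) = 340*0.66 + 8*0.34 = 227.12 GPa

227.12 GPa


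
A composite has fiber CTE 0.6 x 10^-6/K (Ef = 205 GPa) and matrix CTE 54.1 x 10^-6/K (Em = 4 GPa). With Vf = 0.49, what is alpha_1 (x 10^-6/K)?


E1 = Ef*Vf + Em*(1-Vf) = 102.49
alpha_1 = (alpha_f*Ef*Vf + alpha_m*Em*(1-Vf))/E1 = 1.66 x 10^-6/K

1.66 x 10^-6/K


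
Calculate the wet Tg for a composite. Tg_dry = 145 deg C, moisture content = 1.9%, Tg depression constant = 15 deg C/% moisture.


Tg_wet = Tg_dry - k*moisture = 145 - 15*1.9 = 116.5 deg C

116.5 deg C


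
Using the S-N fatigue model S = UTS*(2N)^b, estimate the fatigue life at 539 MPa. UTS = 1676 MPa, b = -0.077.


N = 0.5 * (S/UTS)^(1/b) = 0.5 * (539/1676)^(1/-0.077) = 1.2516e+06 cycles

1.2516e+06 cycles


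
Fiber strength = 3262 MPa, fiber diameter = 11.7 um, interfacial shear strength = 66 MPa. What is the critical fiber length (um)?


Lc = sigma_f * d / (2 * tau_i) = 3262 * 11.7 / (2 * 66) = 289.1 um

289.1 um


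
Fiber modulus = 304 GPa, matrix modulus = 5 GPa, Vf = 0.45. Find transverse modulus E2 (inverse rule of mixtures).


1/E2 = Vf/Ef + (1-Vf)/Em = 0.45/304 + 0.55/5
E2 = 8.97 GPa

8.97 GPa


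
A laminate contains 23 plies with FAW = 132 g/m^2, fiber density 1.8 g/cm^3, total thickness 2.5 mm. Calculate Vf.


Vf = n * FAW / (rho_f * h * 1000) = 23 * 132 / (1.8 * 2.5 * 1000) = 0.6747

0.6747


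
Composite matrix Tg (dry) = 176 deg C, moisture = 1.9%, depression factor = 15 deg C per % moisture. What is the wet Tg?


Tg_wet = Tg_dry - k*moisture = 176 - 15*1.9 = 147.5 deg C

147.5 deg C


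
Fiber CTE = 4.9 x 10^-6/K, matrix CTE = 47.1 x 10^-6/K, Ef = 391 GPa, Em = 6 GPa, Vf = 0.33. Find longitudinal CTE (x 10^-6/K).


E1 = Ef*Vf + Em*(1-Vf) = 133.05
alpha_1 = (alpha_f*Ef*Vf + alpha_m*Em*(1-Vf))/E1 = 6.18 x 10^-6/K

6.18 x 10^-6/K


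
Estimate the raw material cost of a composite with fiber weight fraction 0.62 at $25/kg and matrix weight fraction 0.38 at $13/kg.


Cost = cost_f*Wf + cost_m*Wm = 25*0.62 + 13*0.38 = $20.44/kg

$20.44/kg


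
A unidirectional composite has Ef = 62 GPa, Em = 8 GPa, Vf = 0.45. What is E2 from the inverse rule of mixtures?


1/E2 = Vf/Ef + (1-Vf)/Em = 0.45/62 + 0.55/8
E2 = 13.16 GPa

13.16 GPa


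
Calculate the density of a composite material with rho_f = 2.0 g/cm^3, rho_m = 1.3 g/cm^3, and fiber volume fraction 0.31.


rho_c = rho_f*Vf + rho_m*(1-Vf) = 2.0*0.31 + 1.3*0.69 = 1.517 g/cm^3

1.517 g/cm^3


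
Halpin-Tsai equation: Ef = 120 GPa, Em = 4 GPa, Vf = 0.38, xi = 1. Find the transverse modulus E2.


eta = (Ef/Em - 1)/(Ef/Em + xi) = (30.0 - 1)/(30.0 + 1) = 0.9355
E2 = Em*(1+xi*eta*Vf)/(1-eta*Vf) = 8.41 GPa

8.41 GPa


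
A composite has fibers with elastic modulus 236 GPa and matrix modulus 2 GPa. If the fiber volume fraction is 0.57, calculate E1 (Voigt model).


E1 = Ef*Vf + Em*(1-Vf) = 236*0.57 + 2*0.43 = 135.38 GPa

135.38 GPa


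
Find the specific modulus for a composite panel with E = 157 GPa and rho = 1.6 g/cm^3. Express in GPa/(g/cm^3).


Specific stiffness = E/rho = 157/1.6 = 98.1 GPa/(g/cm^3)

98.1 GPa/(g/cm^3)


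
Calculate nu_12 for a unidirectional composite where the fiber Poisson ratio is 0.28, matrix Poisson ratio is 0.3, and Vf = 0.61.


nu_12 = nu_f*Vf + nu_m*(1-Vf) = 0.28*0.61 + 0.3*0.39 = 0.2878

0.2878


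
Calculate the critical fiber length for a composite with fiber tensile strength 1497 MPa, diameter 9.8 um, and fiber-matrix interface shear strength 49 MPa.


Lc = sigma_f * d / (2 * tau_i) = 1497 * 9.8 / (2 * 49) = 149.7 um

149.7 um


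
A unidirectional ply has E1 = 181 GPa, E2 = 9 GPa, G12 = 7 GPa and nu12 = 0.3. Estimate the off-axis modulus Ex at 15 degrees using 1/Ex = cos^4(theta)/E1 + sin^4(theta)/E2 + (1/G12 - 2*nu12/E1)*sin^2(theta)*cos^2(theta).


cos^4(15) = 0.870513, sin^4(15) = 0.004487, sin^2(15)*cos^2(15) = 0.0625
1/G12 - 2*nu12/E1 = 1/7 - 2*0.3/181 = 0.139542 GPa^-1
1/Ex = 0.870513/181 + 0.004487/9 + 0.139542*0.0625 = 0.0140294 GPa^-1
Ex = 71.28 GPa

71.28 GPa


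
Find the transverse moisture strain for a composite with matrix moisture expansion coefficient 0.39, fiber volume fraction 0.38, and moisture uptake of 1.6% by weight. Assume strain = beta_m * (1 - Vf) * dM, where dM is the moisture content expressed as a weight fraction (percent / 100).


dM = 1.6/100 = 0.016
strain = beta_m * (1-Vf) * dM = 0.39 * 0.62 * 0.016 = 0.0038688

0.0038688


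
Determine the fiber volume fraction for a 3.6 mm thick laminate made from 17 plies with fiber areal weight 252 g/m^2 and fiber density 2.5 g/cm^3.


Vf = n * FAW / (rho_f * h * 1000) = 17 * 252 / (2.5 * 3.6 * 1000) = 0.476

0.476


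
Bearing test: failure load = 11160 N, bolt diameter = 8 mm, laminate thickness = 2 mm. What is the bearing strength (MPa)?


sigma_br = F/(d*h) = 11160/(8*2) = 697.5 MPa

697.5 MPa


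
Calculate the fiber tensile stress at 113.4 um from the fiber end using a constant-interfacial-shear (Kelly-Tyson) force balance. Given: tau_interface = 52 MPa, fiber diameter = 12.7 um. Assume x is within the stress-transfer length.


Force balance: sigma_f * (pi*d^2/4) = tau * (pi*d) * x  ->  sigma_f = 4 * tau * x / d
sigma_f = 4 * 52 * 113.4 / 12.7 = 1857.3 MPa

1857.3 MPa


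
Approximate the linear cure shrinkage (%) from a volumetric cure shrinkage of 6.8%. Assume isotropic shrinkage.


Linear shrinkage ≈ vol_shrink/3 = 6.8/3 = 2.267%

2.267%


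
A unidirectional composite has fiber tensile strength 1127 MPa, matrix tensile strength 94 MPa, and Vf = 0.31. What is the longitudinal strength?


sigma_1 = sigma_f*Vf + sigma_m*(1-Vf) = 1127*0.31 + 94*0.69 = 414.2 MPa

414.2 MPa


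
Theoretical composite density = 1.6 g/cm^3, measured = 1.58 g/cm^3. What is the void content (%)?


Void% = (rho_theo - rho_actual)/rho_theo * 100 = (1.6 - 1.58)/1.6 * 100 = 1.25%

1.25%


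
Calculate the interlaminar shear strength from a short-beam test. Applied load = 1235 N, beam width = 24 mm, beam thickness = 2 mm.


ILSS = 3F/(4bh) = 3*1235/(4*24*2) = 19.3 MPa

19.3 MPa


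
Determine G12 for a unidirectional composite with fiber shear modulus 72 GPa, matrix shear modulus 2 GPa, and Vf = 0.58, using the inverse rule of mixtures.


1/G12 = Vf/Gf + (1-Vf)/Gm = 0.58/72 + 0.42/2
G12 = 4.59 GPa

4.59 GPa


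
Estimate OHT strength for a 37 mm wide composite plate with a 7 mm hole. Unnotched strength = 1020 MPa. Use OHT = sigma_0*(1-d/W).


OHT = sigma_0*(1-d/W) = 1020*(1-7/37) = 827.0 MPa

827.0 MPa


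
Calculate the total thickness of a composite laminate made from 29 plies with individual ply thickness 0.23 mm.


h = n * t_ply = 29 * 0.23 = 6.67 mm

6.67 mm


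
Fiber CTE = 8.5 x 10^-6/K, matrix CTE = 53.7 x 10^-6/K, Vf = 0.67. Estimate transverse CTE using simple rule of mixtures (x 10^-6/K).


alpha_2 = alpha_f*Vf + alpha_m*(1-Vf) = 8.5*0.67 + 53.7*0.33 = 23.4 x 10^-6/K

23.4 x 10^-6/K


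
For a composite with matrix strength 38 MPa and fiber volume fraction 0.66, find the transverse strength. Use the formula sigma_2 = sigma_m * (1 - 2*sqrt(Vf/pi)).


factor = 1 - 2*sqrt(0.66/pi) = 0.0833
sigma_2 = 38 * 0.0833 = 3.17 MPa

3.17 MPa


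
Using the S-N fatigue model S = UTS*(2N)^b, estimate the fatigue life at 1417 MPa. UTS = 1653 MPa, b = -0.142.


N = 0.5 * (S/UTS)^(1/b) = 0.5 * (1417/1653)^(1/-0.142) = 1.4795 cycles

1.4795 cycles


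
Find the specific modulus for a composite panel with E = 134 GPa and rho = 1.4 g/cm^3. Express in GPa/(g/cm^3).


Specific stiffness = E/rho = 134/1.4 = 95.7 GPa/(g/cm^3)

95.7 GPa/(g/cm^3)


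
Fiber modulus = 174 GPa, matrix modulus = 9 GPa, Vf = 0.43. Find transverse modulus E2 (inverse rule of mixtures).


1/E2 = Vf/Ef + (1-Vf)/Em = 0.43/174 + 0.57/9
E2 = 15.2 GPa

15.2 GPa


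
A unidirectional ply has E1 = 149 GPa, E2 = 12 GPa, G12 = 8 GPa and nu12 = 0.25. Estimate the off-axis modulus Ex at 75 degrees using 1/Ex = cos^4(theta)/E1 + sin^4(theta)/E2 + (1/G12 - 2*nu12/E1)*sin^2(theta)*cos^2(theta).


cos^4(75) = 0.004487, sin^4(75) = 0.870513, sin^2(75)*cos^2(75) = 0.0625
1/G12 - 2*nu12/E1 = 1/8 - 2*0.25/149 = 0.121644 GPa^-1
1/Ex = 0.004487/149 + 0.870513/12 + 0.121644*0.0625 = 0.0801756 GPa^-1
Ex = 12.47 GPa

12.47 GPa


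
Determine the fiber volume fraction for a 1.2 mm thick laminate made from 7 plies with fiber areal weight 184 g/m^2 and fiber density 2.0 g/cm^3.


Vf = n * FAW / (rho_f * h * 1000) = 7 * 184 / (2.0 * 1.2 * 1000) = 0.5367

0.5367


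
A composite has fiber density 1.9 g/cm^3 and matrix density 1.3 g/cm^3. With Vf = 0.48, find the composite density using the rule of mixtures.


rho_c = rho_f*Vf + rho_m*(1-Vf) = 1.9*0.48 + 1.3*0.52 = 1.588 g/cm^3

1.588 g/cm^3


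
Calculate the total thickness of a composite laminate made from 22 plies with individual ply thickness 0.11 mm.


h = n * t_ply = 22 * 0.11 = 2.42 mm

2.42 mm


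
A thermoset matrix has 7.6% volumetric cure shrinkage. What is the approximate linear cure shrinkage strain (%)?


Linear shrinkage ≈ vol_shrink/3 = 7.6/3 = 2.533%

2.533%


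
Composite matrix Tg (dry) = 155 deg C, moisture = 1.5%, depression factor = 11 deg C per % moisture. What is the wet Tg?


Tg_wet = Tg_dry - k*moisture = 155 - 11*1.5 = 138.5 deg C

138.5 deg C


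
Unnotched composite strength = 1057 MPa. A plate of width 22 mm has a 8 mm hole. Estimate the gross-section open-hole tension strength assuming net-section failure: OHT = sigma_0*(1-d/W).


OHT = sigma_0*(1-d/W) = 1057*(1-8/22) = 672.6 MPa

672.6 MPa


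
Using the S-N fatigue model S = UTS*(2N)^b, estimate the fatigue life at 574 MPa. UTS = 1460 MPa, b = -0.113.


N = 0.5 * (S/UTS)^(1/b) = 0.5 * (574/1460)^(1/-0.113) = 1936.1684 cycles

1936.1684 cycles


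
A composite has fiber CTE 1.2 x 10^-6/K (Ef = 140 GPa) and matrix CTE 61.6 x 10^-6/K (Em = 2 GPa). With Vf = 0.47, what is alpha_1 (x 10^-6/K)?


E1 = Ef*Vf + Em*(1-Vf) = 66.86
alpha_1 = (alpha_f*Ef*Vf + alpha_m*Em*(1-Vf))/E1 = 2.16 x 10^-6/K

2.16 x 10^-6/K


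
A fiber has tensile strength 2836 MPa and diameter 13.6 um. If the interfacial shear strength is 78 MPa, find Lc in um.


Lc = sigma_f * d / (2 * tau_i) = 2836 * 13.6 / (2 * 78) = 247.2 um

247.2 um


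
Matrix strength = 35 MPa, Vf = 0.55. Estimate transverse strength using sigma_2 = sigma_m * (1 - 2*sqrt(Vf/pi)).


factor = 1 - 2*sqrt(0.55/pi) = 0.1632
sigma_2 = 35 * 0.1632 = 5.71 MPa

5.71 MPa


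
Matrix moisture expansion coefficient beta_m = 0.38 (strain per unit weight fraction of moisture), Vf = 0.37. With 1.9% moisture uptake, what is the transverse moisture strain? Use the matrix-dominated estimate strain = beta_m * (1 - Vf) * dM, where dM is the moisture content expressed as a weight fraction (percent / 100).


dM = 1.9/100 = 0.019
strain = beta_m * (1-Vf) * dM = 0.38 * 0.63 * 0.019 = 0.0045486

0.0045486


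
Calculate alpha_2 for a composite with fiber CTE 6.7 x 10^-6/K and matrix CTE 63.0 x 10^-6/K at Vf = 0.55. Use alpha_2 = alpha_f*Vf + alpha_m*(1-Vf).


alpha_2 = alpha_f*Vf + alpha_m*(1-Vf) = 6.7*0.55 + 63.0*0.45 = 32.0 x 10^-6/K

32.0 x 10^-6/K


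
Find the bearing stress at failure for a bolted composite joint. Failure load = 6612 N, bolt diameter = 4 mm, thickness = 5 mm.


sigma_br = F/(d*h) = 6612/(4*5) = 330.6 MPa

330.6 MPa


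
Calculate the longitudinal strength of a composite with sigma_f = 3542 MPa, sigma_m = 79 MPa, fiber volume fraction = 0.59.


sigma_1 = sigma_f*Vf + sigma_m*(1-Vf) = 3542*0.59 + 79*0.41 = 2122.2 MPa

2122.2 MPa


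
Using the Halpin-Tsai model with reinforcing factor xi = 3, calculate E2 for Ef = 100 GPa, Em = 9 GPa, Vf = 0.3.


eta = (Ef/Em - 1)/(Ef/Em + xi) = (11.1111 - 1)/(11.1111 + 3) = 0.7165
E2 = Em*(1+xi*eta*Vf)/(1-eta*Vf) = 18.86 GPa

18.86 GPa


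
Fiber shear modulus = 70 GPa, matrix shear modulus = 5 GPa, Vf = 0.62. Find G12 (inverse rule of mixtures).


1/G12 = Vf/Gf + (1-Vf)/Gm = 0.62/70 + 0.38/5
G12 = 11.78 GPa

11.78 GPa


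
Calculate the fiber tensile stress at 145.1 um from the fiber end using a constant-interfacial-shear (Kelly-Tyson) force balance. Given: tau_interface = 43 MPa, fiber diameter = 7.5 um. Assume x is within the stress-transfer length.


Force balance: sigma_f * (pi*d^2/4) = tau * (pi*d) * x  ->  sigma_f = 4 * tau * x / d
sigma_f = 4 * 43 * 145.1 / 7.5 = 3327.6 MPa

3327.6 MPa


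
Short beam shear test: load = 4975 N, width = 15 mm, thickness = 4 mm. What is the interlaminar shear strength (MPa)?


ILSS = 3F/(4bh) = 3*4975/(4*15*4) = 62.19 MPa

62.19 MPa


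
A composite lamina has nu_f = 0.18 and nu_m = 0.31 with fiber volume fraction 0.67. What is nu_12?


nu_12 = nu_f*Vf + nu_m*(1-Vf) = 0.18*0.67 + 0.31*0.33 = 0.2229

0.2229


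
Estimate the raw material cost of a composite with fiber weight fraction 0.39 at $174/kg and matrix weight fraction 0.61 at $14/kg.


Cost = cost_f*Wf + cost_m*Wm = 174*0.39 + 14*0.61 = $76.4/kg

$76.4/kg


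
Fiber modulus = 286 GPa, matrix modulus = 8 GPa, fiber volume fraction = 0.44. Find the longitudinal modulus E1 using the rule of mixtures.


E1 = Ef*Vf + Em*(1-Vf) = 286*0.44 + 8*0.56 = 130.32 GPa

130.32 GPa


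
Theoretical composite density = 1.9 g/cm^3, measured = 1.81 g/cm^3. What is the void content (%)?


Void% = (rho_theo - rho_actual)/rho_theo * 100 = (1.9 - 1.81)/1.9 * 100 = 4.74%

4.74%


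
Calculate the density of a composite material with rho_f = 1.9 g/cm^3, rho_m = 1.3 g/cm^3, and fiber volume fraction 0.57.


rho_c = rho_f*Vf + rho_m*(1-Vf) = 1.9*0.57 + 1.3*0.43 = 1.642 g/cm^3

1.642 g/cm^3


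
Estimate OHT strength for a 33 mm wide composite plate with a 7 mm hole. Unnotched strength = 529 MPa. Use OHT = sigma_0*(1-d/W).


OHT = sigma_0*(1-d/W) = 529*(1-7/33) = 416.8 MPa

416.8 MPa


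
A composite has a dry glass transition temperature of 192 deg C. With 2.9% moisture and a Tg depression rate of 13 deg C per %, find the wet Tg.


Tg_wet = Tg_dry - k*moisture = 192 - 13*2.9 = 154.3 deg C

154.3 deg C


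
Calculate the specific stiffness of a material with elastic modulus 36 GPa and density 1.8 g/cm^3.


Specific stiffness = E/rho = 36/1.8 = 20.0 GPa/(g/cm^3)

20.0 GPa/(g/cm^3)


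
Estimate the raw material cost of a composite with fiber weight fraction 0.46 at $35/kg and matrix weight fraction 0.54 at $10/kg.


Cost = cost_f*Wf + cost_m*Wm = 35*0.46 + 10*0.54 = $21.5/kg

$21.5/kg


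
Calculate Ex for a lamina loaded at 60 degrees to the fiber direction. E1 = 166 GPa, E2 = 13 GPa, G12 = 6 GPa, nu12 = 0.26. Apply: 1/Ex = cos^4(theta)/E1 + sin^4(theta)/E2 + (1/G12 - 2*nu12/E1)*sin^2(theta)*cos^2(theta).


cos^4(60) = 0.0625, sin^4(60) = 0.5625, sin^2(60)*cos^2(60) = 0.1875
1/G12 - 2*nu12/E1 = 1/6 - 2*0.26/166 = 0.163534 GPa^-1
1/Ex = 0.0625/166 + 0.5625/13 + 0.163534*0.1875 = 0.0743084 GPa^-1
Ex = 13.46 GPa

13.46 GPa


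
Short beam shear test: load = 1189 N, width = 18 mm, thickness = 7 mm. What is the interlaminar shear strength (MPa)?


ILSS = 3F/(4bh) = 3*1189/(4*18*7) = 7.08 MPa

7.08 MPa


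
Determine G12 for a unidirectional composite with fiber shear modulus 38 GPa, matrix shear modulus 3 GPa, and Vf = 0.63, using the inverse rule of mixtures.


1/G12 = Vf/Gf + (1-Vf)/Gm = 0.63/38 + 0.37/3
G12 = 7.15 GPa

7.15 GPa


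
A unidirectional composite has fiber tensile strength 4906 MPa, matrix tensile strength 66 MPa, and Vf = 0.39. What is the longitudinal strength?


sigma_1 = sigma_f*Vf + sigma_m*(1-Vf) = 4906*0.39 + 66*0.61 = 1953.6 MPa

1953.6 MPa


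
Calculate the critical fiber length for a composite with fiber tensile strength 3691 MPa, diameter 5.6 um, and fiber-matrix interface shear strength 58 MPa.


Lc = sigma_f * d / (2 * tau_i) = 3691 * 5.6 / (2 * 58) = 178.2 um

178.2 um


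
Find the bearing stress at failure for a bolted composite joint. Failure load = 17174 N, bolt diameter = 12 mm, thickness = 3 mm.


sigma_br = F/(d*h) = 17174/(12*3) = 477.1 MPa

477.1 MPa


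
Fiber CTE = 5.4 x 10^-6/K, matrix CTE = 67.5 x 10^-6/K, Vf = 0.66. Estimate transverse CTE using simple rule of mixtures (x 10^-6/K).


alpha_2 = alpha_f*Vf + alpha_m*(1-Vf) = 5.4*0.66 + 67.5*0.34 = 26.5 x 10^-6/K

26.5 x 10^-6/K


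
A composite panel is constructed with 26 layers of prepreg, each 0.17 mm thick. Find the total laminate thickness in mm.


h = n * t_ply = 26 * 0.17 = 4.42 mm

4.42 mm


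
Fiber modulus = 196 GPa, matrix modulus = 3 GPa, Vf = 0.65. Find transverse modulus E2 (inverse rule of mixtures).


1/E2 = Vf/Ef + (1-Vf)/Em = 0.65/196 + 0.35/3
E2 = 8.33 GPa

8.33 GPa


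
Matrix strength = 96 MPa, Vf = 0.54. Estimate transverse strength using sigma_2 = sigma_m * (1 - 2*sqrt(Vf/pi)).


factor = 1 - 2*sqrt(0.54/pi) = 0.1708
sigma_2 = 96 * 0.1708 = 16.4 MPa

16.4 MPa


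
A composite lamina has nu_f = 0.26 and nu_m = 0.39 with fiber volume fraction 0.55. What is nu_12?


nu_12 = nu_f*Vf + nu_m*(1-Vf) = 0.26*0.55 + 0.39*0.45 = 0.3185

0.3185


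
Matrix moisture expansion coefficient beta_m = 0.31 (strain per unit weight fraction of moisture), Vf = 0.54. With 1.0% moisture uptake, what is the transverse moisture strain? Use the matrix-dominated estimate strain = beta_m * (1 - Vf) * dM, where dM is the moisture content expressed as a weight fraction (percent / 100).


dM = 1.0/100 = 0.01
strain = beta_m * (1-Vf) * dM = 0.31 * 0.46 * 0.01 = 0.001426

0.001426


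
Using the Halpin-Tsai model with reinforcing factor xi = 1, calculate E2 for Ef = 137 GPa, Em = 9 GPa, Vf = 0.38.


eta = (Ef/Em - 1)/(Ef/Em + xi) = (15.2222 - 1)/(15.2222 + 1) = 0.8767
E2 = Em*(1+xi*eta*Vf)/(1-eta*Vf) = 17.99 GPa

17.99 GPa


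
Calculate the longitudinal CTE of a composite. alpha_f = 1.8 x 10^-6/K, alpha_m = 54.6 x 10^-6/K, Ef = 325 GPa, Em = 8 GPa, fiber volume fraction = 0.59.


E1 = Ef*Vf + Em*(1-Vf) = 195.03
alpha_1 = (alpha_f*Ef*Vf + alpha_m*Em*(1-Vf))/E1 = 2.69 x 10^-6/K

2.69 x 10^-6/K


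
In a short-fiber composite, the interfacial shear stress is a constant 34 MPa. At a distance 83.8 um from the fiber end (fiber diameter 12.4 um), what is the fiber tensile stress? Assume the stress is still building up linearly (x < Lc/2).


Force balance: sigma_f * (pi*d^2/4) = tau * (pi*d) * x  ->  sigma_f = 4 * tau * x / d
sigma_f = 4 * 34 * 83.8 / 12.4 = 919.1 MPa

919.1 MPa


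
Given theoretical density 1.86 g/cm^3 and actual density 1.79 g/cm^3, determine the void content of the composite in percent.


Void% = (rho_theo - rho_actual)/rho_theo * 100 = (1.86 - 1.79)/1.86 * 100 = 3.76%

3.76%


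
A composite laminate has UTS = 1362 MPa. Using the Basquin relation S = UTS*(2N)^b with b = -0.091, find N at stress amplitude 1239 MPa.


N = 0.5 * (S/UTS)^(1/b) = 0.5 * (1239/1362)^(1/-0.091) = 1.4148 cycles

1.4148 cycles


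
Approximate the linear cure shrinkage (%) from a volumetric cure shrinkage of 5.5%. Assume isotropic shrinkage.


Linear shrinkage ≈ vol_shrink/3 = 5.5/3 = 1.833%

1.833%


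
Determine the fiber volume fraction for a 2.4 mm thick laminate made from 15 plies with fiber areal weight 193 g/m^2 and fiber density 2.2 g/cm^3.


Vf = n * FAW / (rho_f * h * 1000) = 15 * 193 / (2.2 * 2.4 * 1000) = 0.5483

0.5483


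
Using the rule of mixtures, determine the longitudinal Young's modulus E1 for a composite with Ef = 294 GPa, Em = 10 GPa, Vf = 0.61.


E1 = Ef*Vf + Em*(1-Vf) = 294*0.61 + 10*0.39 = 183.24 GPa

183.24 GPa


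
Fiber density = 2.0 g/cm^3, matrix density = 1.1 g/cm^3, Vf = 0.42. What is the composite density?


rho_c = rho_f*Vf + rho_m*(1-Vf) = 2.0*0.42 + 1.1*0.58 = 1.478 g/cm^3

1.478 g/cm^3


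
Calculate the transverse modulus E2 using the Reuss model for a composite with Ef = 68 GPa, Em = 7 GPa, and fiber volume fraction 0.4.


1/E2 = Vf/Ef + (1-Vf)/Em = 0.4/68 + 0.6/7
E2 = 10.92 GPa

10.92 GPa


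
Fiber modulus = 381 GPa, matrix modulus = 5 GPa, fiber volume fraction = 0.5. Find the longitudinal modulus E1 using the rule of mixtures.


E1 = Ef*Vf + Em*(1-Vf) = 381*0.5 + 5*0.5 = 193.0 GPa

193.0 GPa


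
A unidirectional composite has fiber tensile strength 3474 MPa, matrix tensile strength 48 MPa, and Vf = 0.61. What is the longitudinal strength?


sigma_1 = sigma_f*Vf + sigma_m*(1-Vf) = 3474*0.61 + 48*0.39 = 2137.9 MPa

2137.9 MPa


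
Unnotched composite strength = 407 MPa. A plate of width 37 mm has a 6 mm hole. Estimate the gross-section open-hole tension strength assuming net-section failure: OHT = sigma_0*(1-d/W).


OHT = sigma_0*(1-d/W) = 407*(1-6/37) = 341.0 MPa

341.0 MPa


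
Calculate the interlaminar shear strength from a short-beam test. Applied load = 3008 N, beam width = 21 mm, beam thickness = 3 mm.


ILSS = 3F/(4bh) = 3*3008/(4*21*3) = 35.81 MPa

35.81 MPa


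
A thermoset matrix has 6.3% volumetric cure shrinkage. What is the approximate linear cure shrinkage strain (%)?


Linear shrinkage ≈ vol_shrink/3 = 6.3/3 = 2.1%

2.1%


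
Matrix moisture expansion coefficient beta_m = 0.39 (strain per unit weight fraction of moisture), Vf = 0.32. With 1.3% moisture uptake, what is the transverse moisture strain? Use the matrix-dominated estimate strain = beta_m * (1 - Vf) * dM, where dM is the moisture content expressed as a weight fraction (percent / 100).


dM = 1.3/100 = 0.013
strain = beta_m * (1-Vf) * dM = 0.39 * 0.68 * 0.013 = 0.0034476

0.0034476


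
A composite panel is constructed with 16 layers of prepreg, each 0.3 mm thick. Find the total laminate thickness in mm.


h = n * t_ply = 16 * 0.3 = 4.8 mm

4.8 mm


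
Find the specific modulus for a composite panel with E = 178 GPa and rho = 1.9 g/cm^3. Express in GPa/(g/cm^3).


Specific stiffness = E/rho = 178/1.9 = 93.7 GPa/(g/cm^3)

93.7 GPa/(g/cm^3)


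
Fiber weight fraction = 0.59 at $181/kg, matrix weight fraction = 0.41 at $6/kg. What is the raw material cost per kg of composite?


Cost = cost_f*Wf + cost_m*Wm = 181*0.59 + 6*0.41 = $109.25/kg

$109.25/kg


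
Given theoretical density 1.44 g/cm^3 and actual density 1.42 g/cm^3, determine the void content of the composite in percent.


Void% = (rho_theo - rho_actual)/rho_theo * 100 = (1.44 - 1.42)/1.44 * 100 = 1.39%

1.39%


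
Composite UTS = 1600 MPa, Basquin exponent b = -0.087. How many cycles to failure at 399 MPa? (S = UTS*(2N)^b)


N = 0.5 * (S/UTS)^(1/b) = 0.5 * (399/1600)^(1/-0.087) = 4.2825e+06 cycles

4.2825e+06 cycles


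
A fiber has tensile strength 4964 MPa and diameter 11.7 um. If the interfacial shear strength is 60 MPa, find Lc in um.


Lc = sigma_f * d / (2 * tau_i) = 4964 * 11.7 / (2 * 60) = 484.0 um

484.0 um


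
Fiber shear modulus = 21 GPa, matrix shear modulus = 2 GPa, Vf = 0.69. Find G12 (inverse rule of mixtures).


1/G12 = Vf/Gf + (1-Vf)/Gm = 0.69/21 + 0.31/2
G12 = 5.32 GPa

5.32 GPa


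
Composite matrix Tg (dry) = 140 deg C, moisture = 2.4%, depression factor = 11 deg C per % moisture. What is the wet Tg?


Tg_wet = Tg_dry - k*moisture = 140 - 11*2.4 = 113.6 deg C

113.6 deg C


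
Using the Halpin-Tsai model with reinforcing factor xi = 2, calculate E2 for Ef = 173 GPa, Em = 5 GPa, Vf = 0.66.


eta = (Ef/Em - 1)/(Ef/Em + xi) = (34.6 - 1)/(34.6 + 2) = 0.918
E2 = Em*(1+xi*eta*Vf)/(1-eta*Vf) = 28.06 GPa

28.06 GPa


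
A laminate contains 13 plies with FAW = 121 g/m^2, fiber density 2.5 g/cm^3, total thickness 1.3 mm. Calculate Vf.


Vf = n * FAW / (rho_f * h * 1000) = 13 * 121 / (2.5 * 1.3 * 1000) = 0.484

0.484


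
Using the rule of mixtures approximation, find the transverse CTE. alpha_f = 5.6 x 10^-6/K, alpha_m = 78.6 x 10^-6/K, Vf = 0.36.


alpha_2 = alpha_f*Vf + alpha_m*(1-Vf) = 5.6*0.36 + 78.6*0.64 = 52.3 x 10^-6/K

52.3 x 10^-6/K


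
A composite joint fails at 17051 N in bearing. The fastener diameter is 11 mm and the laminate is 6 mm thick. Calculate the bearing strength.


sigma_br = F/(d*h) = 17051/(11*6) = 258.3 MPa

258.3 MPa


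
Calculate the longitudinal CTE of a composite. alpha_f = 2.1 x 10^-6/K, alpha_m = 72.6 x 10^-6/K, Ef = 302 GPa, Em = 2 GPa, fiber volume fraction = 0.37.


E1 = Ef*Vf + Em*(1-Vf) = 113.0
alpha_1 = (alpha_f*Ef*Vf + alpha_m*Em*(1-Vf))/E1 = 2.89 x 10^-6/K

2.89 x 10^-6/K


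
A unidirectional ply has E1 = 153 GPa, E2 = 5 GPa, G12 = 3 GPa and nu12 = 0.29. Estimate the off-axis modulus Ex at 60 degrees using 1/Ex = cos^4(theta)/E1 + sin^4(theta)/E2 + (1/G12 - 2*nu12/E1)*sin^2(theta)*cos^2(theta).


cos^4(60) = 0.0625, sin^4(60) = 0.5625, sin^2(60)*cos^2(60) = 0.1875
1/G12 - 2*nu12/E1 = 1/3 - 2*0.29/153 = 0.329542 GPa^-1
1/Ex = 0.0625/153 + 0.5625/5 + 0.329542*0.1875 = 0.1746977 GPa^-1
Ex = 5.72 GPa

5.72 GPa


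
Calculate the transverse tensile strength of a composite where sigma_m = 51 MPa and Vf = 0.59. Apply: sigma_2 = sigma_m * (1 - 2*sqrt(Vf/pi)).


factor = 1 - 2*sqrt(0.59/pi) = 0.1333
sigma_2 = 51 * 0.1333 = 6.8 MPa

6.8 MPa


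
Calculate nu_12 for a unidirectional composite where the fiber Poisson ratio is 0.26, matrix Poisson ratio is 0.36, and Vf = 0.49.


nu_12 = nu_f*Vf + nu_m*(1-Vf) = 0.26*0.49 + 0.36*0.51 = 0.311

0.311


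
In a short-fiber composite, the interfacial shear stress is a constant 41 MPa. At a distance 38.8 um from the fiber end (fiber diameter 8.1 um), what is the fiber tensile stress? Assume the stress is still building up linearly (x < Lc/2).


Force balance: sigma_f * (pi*d^2/4) = tau * (pi*d) * x  ->  sigma_f = 4 * tau * x / d
sigma_f = 4 * 41 * 38.8 / 8.1 = 785.6 MPa

785.6 MPa


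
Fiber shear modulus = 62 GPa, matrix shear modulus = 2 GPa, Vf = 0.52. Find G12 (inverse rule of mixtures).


1/G12 = Vf/Gf + (1-Vf)/Gm = 0.52/62 + 0.48/2
G12 = 4.03 GPa

4.03 GPa


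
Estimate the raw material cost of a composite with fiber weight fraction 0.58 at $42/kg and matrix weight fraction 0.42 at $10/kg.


Cost = cost_f*Wf + cost_m*Wm = 42*0.58 + 10*0.42 = $28.56/kg

$28.56/kg


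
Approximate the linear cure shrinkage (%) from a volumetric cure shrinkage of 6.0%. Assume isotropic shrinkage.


Linear shrinkage ≈ vol_shrink/3 = 6.0/3 = 2.0%

2.0%


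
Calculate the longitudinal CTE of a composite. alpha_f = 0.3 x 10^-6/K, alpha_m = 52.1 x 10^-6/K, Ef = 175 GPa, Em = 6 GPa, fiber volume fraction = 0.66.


E1 = Ef*Vf + Em*(1-Vf) = 117.54
alpha_1 = (alpha_f*Ef*Vf + alpha_m*Em*(1-Vf))/E1 = 1.2 x 10^-6/K

1.2 x 10^-6/K


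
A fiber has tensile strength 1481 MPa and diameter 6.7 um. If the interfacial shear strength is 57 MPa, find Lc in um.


Lc = sigma_f * d / (2 * tau_i) = 1481 * 6.7 / (2 * 57) = 87.0 um

87.0 um


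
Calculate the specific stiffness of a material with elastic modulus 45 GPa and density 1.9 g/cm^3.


Specific stiffness = E/rho = 45/1.9 = 23.7 GPa/(g/cm^3)

23.7 GPa/(g/cm^3)


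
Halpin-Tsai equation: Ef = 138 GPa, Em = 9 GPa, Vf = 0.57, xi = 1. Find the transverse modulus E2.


eta = (Ef/Em - 1)/(Ef/Em + xi) = (15.3333 - 1)/(15.3333 + 1) = 0.8776
E2 = Em*(1+xi*eta*Vf)/(1-eta*Vf) = 27.01 GPa

27.01 GPa


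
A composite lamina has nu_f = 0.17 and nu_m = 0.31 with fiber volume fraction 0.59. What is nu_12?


nu_12 = nu_f*Vf + nu_m*(1-Vf) = 0.17*0.59 + 0.31*0.41 = 0.2274

0.2274


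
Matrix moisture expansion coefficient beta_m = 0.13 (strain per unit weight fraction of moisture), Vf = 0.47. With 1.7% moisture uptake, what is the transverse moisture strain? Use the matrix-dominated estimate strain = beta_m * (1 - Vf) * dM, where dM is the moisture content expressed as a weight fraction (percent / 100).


dM = 1.7/100 = 0.017
strain = beta_m * (1-Vf) * dM = 0.13 * 0.53 * 0.017 = 0.0011713

0.0011713


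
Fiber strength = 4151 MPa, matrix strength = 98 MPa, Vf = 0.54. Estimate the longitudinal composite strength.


sigma_1 = sigma_f*Vf + sigma_m*(1-Vf) = 4151*0.54 + 98*0.46 = 2286.6 MPa

2286.6 MPa


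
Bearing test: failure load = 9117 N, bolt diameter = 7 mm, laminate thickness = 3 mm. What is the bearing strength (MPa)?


sigma_br = F/(d*h) = 9117/(7*3) = 434.1 MPa

434.1 MPa


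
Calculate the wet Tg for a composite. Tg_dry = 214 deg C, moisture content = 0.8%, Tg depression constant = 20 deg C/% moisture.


Tg_wet = Tg_dry - k*moisture = 214 - 20*0.8 = 198.0 deg C

198.0 deg C


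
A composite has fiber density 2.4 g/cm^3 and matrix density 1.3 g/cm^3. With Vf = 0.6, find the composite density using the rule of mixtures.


rho_c = rho_f*Vf + rho_m*(1-Vf) = 2.4*0.6 + 1.3*0.4 = 1.96 g/cm^3

1.96 g/cm^3


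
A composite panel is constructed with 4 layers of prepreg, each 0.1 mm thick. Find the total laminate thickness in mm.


h = n * t_ply = 4 * 0.1 = 0.4 mm

0.4 mm


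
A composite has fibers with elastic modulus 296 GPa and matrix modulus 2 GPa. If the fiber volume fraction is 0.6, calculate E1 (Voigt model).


E1 = Ef*Vf + Em*(1-Vf) = 296*0.6 + 2*0.4 = 178.4 GPa

178.4 GPa


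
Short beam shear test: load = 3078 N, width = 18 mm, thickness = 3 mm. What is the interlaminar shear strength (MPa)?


ILSS = 3F/(4bh) = 3*3078/(4*18*3) = 42.75 MPa

42.75 MPa


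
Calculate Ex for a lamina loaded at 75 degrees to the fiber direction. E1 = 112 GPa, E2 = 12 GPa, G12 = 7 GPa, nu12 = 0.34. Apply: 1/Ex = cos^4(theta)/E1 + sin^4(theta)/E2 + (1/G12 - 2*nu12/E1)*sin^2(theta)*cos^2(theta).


cos^4(75) = 0.004487, sin^4(75) = 0.870513, sin^2(75)*cos^2(75) = 0.0625
1/G12 - 2*nu12/E1 = 1/7 - 2*0.34/112 = 0.136786 GPa^-1
1/Ex = 0.004487/112 + 0.870513/12 + 0.136786*0.0625 = 0.0811319 GPa^-1
Ex = 12.33 GPa

12.33 GPa


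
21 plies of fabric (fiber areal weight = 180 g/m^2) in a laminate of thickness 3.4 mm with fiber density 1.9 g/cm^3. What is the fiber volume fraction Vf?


Vf = n * FAW / (rho_f * h * 1000) = 21 * 180 / (1.9 * 3.4 * 1000) = 0.5851

0.5851


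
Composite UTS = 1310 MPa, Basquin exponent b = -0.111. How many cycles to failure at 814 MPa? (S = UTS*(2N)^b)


N = 0.5 * (S/UTS)^(1/b) = 0.5 * (814/1310)^(1/-0.111) = 36.3625 cycles

36.3625 cycles


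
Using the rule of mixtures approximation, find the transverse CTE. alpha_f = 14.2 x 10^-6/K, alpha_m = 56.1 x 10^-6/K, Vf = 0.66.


alpha_2 = alpha_f*Vf + alpha_m*(1-Vf) = 14.2*0.66 + 56.1*0.34 = 28.4 x 10^-6/K

28.4 x 10^-6/K


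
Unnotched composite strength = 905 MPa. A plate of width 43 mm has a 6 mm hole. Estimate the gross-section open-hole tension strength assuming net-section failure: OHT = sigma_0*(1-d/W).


OHT = sigma_0*(1-d/W) = 905*(1-6/43) = 778.7 MPa

778.7 MPa


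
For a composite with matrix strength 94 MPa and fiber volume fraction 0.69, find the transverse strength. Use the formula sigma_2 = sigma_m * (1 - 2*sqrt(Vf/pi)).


factor = 1 - 2*sqrt(0.69/pi) = 0.0627
sigma_2 = 94 * 0.0627 = 5.89 MPa

5.89 MPa


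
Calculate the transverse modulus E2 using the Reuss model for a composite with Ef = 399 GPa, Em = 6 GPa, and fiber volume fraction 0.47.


1/E2 = Vf/Ef + (1-Vf)/Em = 0.47/399 + 0.53/6
E2 = 11.17 GPa

11.17 GPa


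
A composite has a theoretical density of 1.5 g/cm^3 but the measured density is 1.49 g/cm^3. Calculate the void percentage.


Void% = (rho_theo - rho_actual)/rho_theo * 100 = (1.5 - 1.49)/1.5 * 100 = 0.67%

0.67%


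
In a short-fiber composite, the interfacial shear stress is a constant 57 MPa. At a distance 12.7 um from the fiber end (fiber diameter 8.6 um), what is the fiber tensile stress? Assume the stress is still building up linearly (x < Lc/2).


Force balance: sigma_f * (pi*d^2/4) = tau * (pi*d) * x  ->  sigma_f = 4 * tau * x / d
sigma_f = 4 * 57 * 12.7 / 8.6 = 336.7 MPa

336.7 MPa


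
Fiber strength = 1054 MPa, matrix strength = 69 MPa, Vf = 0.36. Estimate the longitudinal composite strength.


sigma_1 = sigma_f*Vf + sigma_m*(1-Vf) = 1054*0.36 + 69*0.64 = 423.6 MPa

423.6 MPa


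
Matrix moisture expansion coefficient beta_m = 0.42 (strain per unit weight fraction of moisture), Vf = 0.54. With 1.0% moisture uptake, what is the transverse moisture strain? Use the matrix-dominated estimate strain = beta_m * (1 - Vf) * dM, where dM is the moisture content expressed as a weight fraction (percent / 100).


dM = 1.0/100 = 0.01
strain = beta_m * (1-Vf) * dM = 0.42 * 0.46 * 0.01 = 0.001932

0.001932


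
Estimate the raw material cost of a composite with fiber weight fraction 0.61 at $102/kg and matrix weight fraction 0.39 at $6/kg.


Cost = cost_f*Wf + cost_m*Wm = 102*0.61 + 6*0.39 = $64.56/kg

$64.56/kg


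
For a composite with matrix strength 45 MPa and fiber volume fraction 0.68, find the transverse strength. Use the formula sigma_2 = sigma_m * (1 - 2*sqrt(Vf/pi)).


factor = 1 - 2*sqrt(0.68/pi) = 0.0695
sigma_2 = 45 * 0.0695 = 3.13 MPa

3.13 MPa


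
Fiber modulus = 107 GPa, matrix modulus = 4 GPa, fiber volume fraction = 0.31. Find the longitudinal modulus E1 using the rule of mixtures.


E1 = Ef*Vf + Em*(1-Vf) = 107*0.31 + 4*0.69 = 35.93 GPa

35.93 GPa


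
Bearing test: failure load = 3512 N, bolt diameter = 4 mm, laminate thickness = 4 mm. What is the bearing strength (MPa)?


sigma_br = F/(d*h) = 3512/(4*4) = 219.5 MPa

219.5 MPa
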